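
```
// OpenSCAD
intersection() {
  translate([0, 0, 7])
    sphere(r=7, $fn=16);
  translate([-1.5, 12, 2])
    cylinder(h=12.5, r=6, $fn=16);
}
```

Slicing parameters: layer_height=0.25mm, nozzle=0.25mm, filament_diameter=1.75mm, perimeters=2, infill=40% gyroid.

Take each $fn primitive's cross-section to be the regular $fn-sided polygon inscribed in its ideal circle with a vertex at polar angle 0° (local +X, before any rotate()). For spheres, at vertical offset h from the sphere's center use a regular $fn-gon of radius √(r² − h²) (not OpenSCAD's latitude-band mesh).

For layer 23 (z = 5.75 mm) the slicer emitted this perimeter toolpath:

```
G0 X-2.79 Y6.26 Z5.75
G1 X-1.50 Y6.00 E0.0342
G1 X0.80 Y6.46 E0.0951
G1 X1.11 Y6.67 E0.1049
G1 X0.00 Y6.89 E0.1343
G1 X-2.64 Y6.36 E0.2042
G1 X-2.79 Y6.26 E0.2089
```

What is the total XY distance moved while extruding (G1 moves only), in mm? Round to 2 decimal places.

8.04 mm

Sum the Euclidean lengths of each G1 segment: total = 8.04 mm.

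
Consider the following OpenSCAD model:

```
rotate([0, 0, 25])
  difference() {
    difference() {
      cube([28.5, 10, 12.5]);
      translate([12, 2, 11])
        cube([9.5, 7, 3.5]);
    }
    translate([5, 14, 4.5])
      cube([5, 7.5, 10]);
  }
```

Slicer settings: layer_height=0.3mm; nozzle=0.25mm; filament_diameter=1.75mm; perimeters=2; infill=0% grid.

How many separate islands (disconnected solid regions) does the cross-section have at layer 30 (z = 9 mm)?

1

At z = 9 mm: the cube (footprint 28.5×10) is included at this height; the cube at (12, 2) is not intersected at this z (z outside [11, 14.5]); Subtracting the remaining from the first: none of the subtracted shapes is present at this height, so the 28.5×10 cube is unchanged — 1 connected region; the cube at (5, 14) is present — its section is the full 5×7.5 rectangle; Subtracting the remaining from the first: starting from the result so far, the 5×7.5 cube at (5, 14) misses the remaining region (no effect) — 1 connected region; (whole slice rotated 25° about Z — lengths, areas and connectivity unchanged). Overall, the cross-section is a single solid region. Island count = 1.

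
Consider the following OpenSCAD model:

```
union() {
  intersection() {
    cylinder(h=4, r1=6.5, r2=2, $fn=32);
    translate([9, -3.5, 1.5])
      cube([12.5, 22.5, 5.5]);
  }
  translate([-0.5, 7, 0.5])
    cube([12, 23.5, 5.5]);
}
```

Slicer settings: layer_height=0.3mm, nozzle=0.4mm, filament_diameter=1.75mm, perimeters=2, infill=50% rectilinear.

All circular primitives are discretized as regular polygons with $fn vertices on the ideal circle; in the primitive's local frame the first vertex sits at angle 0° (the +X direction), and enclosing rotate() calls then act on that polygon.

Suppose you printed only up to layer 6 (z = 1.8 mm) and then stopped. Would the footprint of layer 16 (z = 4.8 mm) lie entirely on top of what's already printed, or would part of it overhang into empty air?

Compare the two slices. At z = 1.8: the cone contributes a regular 32-gon of circumradius 4.475 (interpolated between r1=6.5 and r2=2 at t=0.450) (area = (32/2)·4.475²·sin(360°/32) = 62.51 mm²); the cube at (9, -3.5) is present — its section is the full 12.5×22.5 rectangle (area 281.25 mm²); Keeping only the common overlap: the 12.5×22.5 cube at (9, -3.5) does not overlap the cone (empty) — nothing remains; the cube at (-0.5, 7) is present — its section is the full 12×23.5 rectangle (area 282.00 mm²); Taking the union: only the 12×23.5 cube at (-0.5, 7) is present, so the union is just that shape — area = 282.00 mm². At z = 4.8: the cone does not reach this height (z outside [0, 4]); the cube at (9, -3.5) is present — its section is the full 12.5×22.5 rectangle (area 281.25 mm²); After intersecting: at least one operand is absent at this height, so nothing remains; the cube at (-0.5, 7) is present — its section is the full 12×23.5 rectangle (area 282.00 mm²); Merging all regions: only the 12×23.5 cube at (-0.5, 7) is present, so the union is just that shape — area = 282.00 mm². Checking containment: the cross-section at z = 4.8 is a subset of the cross-section at z = 1.8.

entirely on top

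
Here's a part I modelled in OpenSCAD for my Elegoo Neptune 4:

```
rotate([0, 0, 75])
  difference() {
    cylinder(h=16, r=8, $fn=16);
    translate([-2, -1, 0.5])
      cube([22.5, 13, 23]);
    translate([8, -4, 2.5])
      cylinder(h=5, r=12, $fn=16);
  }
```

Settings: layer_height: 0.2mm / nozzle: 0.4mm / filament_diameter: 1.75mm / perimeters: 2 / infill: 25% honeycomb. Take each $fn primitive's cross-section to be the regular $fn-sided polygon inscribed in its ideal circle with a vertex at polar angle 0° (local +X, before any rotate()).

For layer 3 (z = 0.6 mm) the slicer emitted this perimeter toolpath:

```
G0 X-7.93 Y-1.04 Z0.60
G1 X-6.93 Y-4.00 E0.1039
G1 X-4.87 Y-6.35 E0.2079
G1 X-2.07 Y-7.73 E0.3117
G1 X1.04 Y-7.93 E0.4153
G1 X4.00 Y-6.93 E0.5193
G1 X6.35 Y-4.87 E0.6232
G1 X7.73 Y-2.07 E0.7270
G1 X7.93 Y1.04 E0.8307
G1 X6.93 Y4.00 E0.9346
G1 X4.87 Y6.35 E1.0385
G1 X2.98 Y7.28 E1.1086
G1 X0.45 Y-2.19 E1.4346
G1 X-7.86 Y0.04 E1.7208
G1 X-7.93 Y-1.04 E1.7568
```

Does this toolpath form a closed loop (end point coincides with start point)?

Start point (G0): (-7.93, -1.04). End point (last G1): the path returns to the start — closed.

yes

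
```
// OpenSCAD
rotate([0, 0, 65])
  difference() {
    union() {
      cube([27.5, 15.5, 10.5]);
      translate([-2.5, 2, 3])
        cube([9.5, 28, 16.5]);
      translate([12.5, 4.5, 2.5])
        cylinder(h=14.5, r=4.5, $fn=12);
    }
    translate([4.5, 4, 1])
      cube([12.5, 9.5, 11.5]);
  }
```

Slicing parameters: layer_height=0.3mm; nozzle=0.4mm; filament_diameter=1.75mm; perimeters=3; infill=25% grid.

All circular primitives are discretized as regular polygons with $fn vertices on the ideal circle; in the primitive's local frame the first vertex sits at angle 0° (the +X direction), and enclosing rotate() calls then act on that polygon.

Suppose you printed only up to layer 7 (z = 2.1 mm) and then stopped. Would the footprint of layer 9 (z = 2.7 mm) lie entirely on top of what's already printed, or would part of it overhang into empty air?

entirely on top

Compare the two slices. At z = 2.1: the cube is present — its section is the full 27.5×15.5 rectangle (area 426.25 mm²); the cube at (-2.5, 2) does not reach this height (z outside [3, 19.5]); the cylinder at (12.5, 4.5) does not reach this height (z outside [2.5, 17]); Merging all regions: only the 27.5×15.5 cube is present, so the union is just that shape — area = 426.25 mm²; the 12.5×9.5 cube at (4.5, 4) contributes its full rectangle (area 118.75 mm²); Subtracting the remaining from the first: starting from the result so far (426.25 mm²), the 12.5×9.5 cube at (4.5, 4) lies wholly inside it (removes its full 118.75 mm² and its 44.00 mm outline becomes a hole wall) — area = 307.50 mm²; (whole slice rotated 65° about Z — lengths, areas and connectivity unchanged). At z = 2.7: the 27.5×15.5 cube contributes its full rectangle (area 426.25 mm²); the cube at (-2.5, 2) is not intersected at this z (z outside [3, 19.5]); the r=4.5 cylinder at (12.5, 4.5) gives a regular 12-gon of circumradius 4.5 (constant along its height) (area = (12/2)·4.500²·sin(360°/12) = 60.75 mm²); Combining (union): the r=4.5 cylinder at (12.5, 4.5) lies entirely inside the 27.5×15.5 cube, so the union is just the 27.5×15.5 cube — area = 426.25 mm²; the 12.5×9.5 cube at (4.5, 4) contributes its full rectangle (area 118.75 mm²); After the difference (first − rest): starting from that combined region (426.25 mm²), the 12.5×9.5 cube at (4.5, 4) lies wholly inside it (removes its full 118.75 mm² and its 44.00 mm outline becomes a hole wall) — area = 307.50 mm²; (whole slice rotated 65° about Z — lengths, areas and connectivity unchanged). Checking containment: the cross-section at z = 2.7 is a subset of the cross-section at z = 2.1.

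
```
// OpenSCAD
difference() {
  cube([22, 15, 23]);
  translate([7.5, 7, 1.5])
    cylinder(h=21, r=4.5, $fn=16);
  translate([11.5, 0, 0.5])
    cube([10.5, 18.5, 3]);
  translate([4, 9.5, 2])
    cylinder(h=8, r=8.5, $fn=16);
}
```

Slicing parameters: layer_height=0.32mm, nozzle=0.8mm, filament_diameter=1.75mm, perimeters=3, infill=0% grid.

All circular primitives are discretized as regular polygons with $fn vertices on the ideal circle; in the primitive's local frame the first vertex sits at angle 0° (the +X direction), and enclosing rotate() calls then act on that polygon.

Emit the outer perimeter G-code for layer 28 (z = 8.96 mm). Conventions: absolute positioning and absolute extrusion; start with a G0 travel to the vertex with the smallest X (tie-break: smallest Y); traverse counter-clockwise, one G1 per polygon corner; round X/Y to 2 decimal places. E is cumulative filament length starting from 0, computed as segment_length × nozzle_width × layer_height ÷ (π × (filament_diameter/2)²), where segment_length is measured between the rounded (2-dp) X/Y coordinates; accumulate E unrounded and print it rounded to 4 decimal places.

G0 X0.00 Y0.00 Z8.96
G1 X22.00 Y0.00 E2.3415
G1 X22.00 Y15.00 E3.9380
G1 X10.35 Y15.00 E5.1779
G1 X11.85 Y12.75 E5.4657
G1 X12.50 Y9.50 E5.8185
G1 X11.85 Y6.25 E6.1713
G1 X11.85 Y6.24 E6.1723
G1 X11.66 Y5.28 E6.2765
G1 X10.68 Y3.82 E6.4636
G1 X9.22 Y2.84 E6.6508
G1 X8.97 Y2.79 E6.6779
G1 X7.25 Y1.65 E6.8975
G1 X4.00 Y1.00 E7.2503
G1 X0.75 Y1.65 E7.6031
G1 X0.00 Y2.15 E7.6990
G1 X0.00 Y0.00 E7.9278

At z = 8.96 mm: the 22×15 cube contributes its full rectangle; the r=4.5 cylinder at (7.5, 7) gives a regular 16-gon of circumradius 4.5 (constant along its height); the cube at (11.5, 0) does not reach this height (z outside [0.5, 3.5]); the r=8.5 cylinder at (4, 9.5) gives a regular 16-gon of circumradius 8.5 (constant along its height); Subtracting the remaining from the first: starting from the 22×15 cube, the r=4.5 cylinder at (7.5, 7) lies wholly inside it (removes its full 61.99 mm² and its 28.09 mm outline becomes a hole wall); the r=8.5 cylinder at (4, 9.5) partially overlaps it — only the 91.24 mm² overlap (of its 221.19 mm²) is removed, clipping the outline — 1 connected region. The outline is a single polygon with 16 vertices. Extrusion per mm of travel: 0.8 × 0.32 / (π × 0.875²) = 0.106432. Accumulating E over each segment gives final E = 7.9278.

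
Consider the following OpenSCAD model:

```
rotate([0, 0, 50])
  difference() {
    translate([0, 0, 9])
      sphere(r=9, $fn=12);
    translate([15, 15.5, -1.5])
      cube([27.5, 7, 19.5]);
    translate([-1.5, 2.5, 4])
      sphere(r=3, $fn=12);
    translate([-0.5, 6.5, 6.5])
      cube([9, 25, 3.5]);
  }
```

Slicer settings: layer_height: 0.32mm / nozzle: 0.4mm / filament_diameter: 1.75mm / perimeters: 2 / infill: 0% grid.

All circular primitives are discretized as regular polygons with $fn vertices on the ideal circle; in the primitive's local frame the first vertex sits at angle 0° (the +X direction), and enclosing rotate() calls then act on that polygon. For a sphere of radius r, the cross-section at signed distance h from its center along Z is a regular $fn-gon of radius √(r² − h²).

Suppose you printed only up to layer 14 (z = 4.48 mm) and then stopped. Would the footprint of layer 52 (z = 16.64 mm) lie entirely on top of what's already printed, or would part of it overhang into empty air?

Compare the two slices. At z = 4.48: the sphere: section is a regular 12-gon, circumradius = √(r²−h²) = √(9²−4.52²) = 7.783 (area = (12/2)·7.783²·sin(360°/12) = 181.71 mm²); the cube at (15, 15.5) is present — its section is the full 27.5×7 rectangle (area 192.50 mm²); the sphere at (-1.5, 2.5): section is a regular 12-gon, circumradius = √(r²−h²) = √(3²−0.48²) = 2.961 (area = (12/2)·2.961²·sin(360°/12) = 26.31 mm²); the cube at (-0.5, 6.5) does not reach this height (z outside [6.5, 10]); After the difference (first − rest): starting from the r=9 sphere (181.71 mm²), the 27.5×7 cube at (15, 15.5) misses the remaining region (no effect); the r=3 sphere at (-1.5, 2.5) lies wholly inside it (removes its full 26.31 mm² and its 18.39 mm outline becomes a hole wall) — area = 155.40 mm²; (rotated 50° about Z; rotation is an isometry so areas/perimeters/island counts are preserved). At z = 16.64: the sphere: section is a regular 12-gon, circumradius = √(r²−h²) = √(9²−7.64²) = 4.757 (area = (12/2)·4.757²·sin(360°/12) = 67.89 mm²); the 27.5×7 cube at (15, 15.5) contributes its full rectangle (area 192.50 mm²); the sphere at (-1.5, 2.5) is absent (|z−center|=12.640 > r=3); the cube at (-0.5, 6.5) does not reach this height (z outside [6.5, 10]); After the difference (first − rest): starting from the r=9 sphere (67.89 mm²), the 27.5×7 cube at (15, 15.5) misses the remaining region (no effect) — area = 67.89 mm²; (rotated 50° about Z; rotation is an isometry so areas/perimeters/island counts are preserved). Checking containment: at z = 16.64 the cross-section extends beyond the z = 4.48 cross-section by about 21.32 mm².

part overhangs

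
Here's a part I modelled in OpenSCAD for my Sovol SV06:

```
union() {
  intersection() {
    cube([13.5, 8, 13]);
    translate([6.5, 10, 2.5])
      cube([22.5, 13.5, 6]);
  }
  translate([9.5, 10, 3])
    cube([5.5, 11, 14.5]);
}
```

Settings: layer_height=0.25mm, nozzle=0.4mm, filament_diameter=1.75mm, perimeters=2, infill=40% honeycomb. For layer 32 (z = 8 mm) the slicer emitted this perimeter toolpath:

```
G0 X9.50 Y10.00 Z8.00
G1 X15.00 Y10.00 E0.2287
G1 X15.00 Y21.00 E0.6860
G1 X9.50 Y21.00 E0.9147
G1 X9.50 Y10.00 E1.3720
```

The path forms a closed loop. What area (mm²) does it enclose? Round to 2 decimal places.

Apply the shoelace formula to the sequence of (X, Y) vertices; enclosed area = 60.50 mm².

60.50 mm²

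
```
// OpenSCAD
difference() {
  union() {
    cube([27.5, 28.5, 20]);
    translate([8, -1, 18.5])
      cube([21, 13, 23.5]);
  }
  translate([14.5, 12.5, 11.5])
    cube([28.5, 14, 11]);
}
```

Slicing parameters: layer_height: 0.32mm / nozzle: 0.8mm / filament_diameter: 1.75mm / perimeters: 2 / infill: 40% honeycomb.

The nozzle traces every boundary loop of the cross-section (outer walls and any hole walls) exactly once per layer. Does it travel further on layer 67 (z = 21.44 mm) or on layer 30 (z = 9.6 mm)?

Layer 67 (z = 21.44): the cube is absent (z outside [0, 20]); the cube at (8, -1) (footprint 21×13) is included at this height (perimeter 68.00 mm); Combining (union): only the 21×13 cube at (8, -1) is present, so the union is just that shape — boundary = 68.00 mm; the cube at (14.5, 12.5) (footprint 28.5×14) is included at this height (perimeter 85.00 mm); Subtracting the remaining from the first: starting from that combined region, the 28.5×14 cube at (14.5, 12.5) misses the remaining region (no effect) — boundary = 68.00 mm. So its perimeter = 68.00 mm. Layer 30 (z = 9.6): the 27.5×28.5 cube contributes its full rectangle (perimeter 112.00 mm); the cube at (8, -1) is absent (z outside [18.5, 42]); Combining (union): only the 27.5×28.5 cube is present, so the union is just that shape — boundary = 112.00 mm; the cube at (14.5, 12.5) is not intersected at this z (z outside [11.5, 22.5]); After the difference (first − rest): none of the subtracted shapes is present at this height, so that combined region is unchanged — boundary = 112.00 mm. So its perimeter = 112.00 mm. Layer 30 is larger (112.00 vs 68.00 mm).

layer 30 (z = 9.6 mm)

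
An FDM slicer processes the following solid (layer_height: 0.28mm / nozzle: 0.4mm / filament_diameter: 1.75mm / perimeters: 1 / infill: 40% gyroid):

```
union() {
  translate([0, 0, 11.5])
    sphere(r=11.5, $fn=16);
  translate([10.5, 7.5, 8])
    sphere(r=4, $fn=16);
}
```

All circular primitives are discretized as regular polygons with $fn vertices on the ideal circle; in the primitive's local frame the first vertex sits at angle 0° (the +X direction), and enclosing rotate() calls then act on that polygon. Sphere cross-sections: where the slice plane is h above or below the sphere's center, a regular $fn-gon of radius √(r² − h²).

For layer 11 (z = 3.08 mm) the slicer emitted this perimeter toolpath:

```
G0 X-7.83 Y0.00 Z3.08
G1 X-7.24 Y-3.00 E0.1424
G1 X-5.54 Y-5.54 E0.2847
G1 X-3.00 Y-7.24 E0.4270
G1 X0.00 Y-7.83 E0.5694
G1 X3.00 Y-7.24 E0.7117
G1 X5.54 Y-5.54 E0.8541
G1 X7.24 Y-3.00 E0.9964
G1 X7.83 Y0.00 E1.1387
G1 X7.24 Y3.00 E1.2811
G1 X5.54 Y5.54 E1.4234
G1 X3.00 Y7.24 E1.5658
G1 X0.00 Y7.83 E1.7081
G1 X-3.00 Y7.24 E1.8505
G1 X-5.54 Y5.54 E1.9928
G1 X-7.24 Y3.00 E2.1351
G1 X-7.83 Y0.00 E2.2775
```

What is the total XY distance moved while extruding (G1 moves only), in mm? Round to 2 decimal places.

48.91 mm

Sum the Euclidean lengths of each G1 segment: total = 48.91 mm.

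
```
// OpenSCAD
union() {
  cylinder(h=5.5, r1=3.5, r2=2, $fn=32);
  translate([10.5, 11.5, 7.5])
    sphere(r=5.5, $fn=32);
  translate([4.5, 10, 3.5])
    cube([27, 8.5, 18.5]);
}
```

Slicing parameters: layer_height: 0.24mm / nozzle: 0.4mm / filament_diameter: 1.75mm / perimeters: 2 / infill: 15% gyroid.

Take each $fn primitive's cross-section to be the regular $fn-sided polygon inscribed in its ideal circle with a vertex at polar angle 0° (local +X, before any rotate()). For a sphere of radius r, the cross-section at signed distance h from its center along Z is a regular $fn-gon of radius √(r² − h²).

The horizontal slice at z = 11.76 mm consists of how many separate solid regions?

At z = 11.76 mm: the cone is absent (z outside [0, 5.5]); the sphere at (10.5, 11.5): section is a regular 32-gon, circumradius = √(r²−h²) = √(5.5²−4.26²) = 3.479; the cube at (4.5, 10) is present — its section is the full 27×8.5 rectangle; Combining (union): the regions partially overlap (shared area 28.96 mm²), so overlapping operands fuse into one piece — 1 connected region. The result has 1 disconnected region.

1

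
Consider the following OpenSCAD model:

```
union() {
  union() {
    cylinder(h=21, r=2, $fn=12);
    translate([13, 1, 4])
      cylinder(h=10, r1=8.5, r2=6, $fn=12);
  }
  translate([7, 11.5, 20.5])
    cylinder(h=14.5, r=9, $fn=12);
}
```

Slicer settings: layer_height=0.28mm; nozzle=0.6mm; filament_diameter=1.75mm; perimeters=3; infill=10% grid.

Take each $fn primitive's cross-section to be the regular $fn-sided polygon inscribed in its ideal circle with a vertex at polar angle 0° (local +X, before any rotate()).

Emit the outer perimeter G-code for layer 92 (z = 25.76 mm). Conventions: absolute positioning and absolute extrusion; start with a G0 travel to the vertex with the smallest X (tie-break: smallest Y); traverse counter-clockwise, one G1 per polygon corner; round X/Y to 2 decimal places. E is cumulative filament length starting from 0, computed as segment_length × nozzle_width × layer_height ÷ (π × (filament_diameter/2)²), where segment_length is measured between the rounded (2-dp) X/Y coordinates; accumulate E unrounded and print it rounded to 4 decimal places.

G0 X-2.00 Y11.50 Z25.76
G1 X-0.79 Y7.00 E0.3255
G1 X2.50 Y3.71 E0.6505
G1 X7.00 Y2.50 E0.9759
G1 X11.50 Y3.71 E1.3014
G1 X14.79 Y7.00 E1.6264
G1 X16.00 Y11.50 E1.9518
G1 X14.79 Y16.00 E2.2773
G1 X11.50 Y19.29 E2.6023
G1 X7.00 Y20.50 E2.9278
G1 X2.50 Y19.29 E3.2532
G1 X-0.79 Y16.00 E3.5782
G1 X-2.00 Y11.50 E3.9037

At z = 25.76 mm: the cylinder does not reach this height (z outside [0, 21]); the cone at (13, 1) is absent (z outside [4, 14]); Merging all regions: nothing is present at this height; the r=9 cylinder at (7, 11.5) contributes a regular 12-gon of circumradius 9; Merging all regions: only the r=9 cylinder at (7, 11.5) is present, so the union is just that shape — 1 connected region. The outline is a single polygon with 12 vertices. Extrusion per mm of travel: 0.6 × 0.28 / (π × 0.875²) = 0.069846. Accumulating E over each segment gives final E = 3.9037.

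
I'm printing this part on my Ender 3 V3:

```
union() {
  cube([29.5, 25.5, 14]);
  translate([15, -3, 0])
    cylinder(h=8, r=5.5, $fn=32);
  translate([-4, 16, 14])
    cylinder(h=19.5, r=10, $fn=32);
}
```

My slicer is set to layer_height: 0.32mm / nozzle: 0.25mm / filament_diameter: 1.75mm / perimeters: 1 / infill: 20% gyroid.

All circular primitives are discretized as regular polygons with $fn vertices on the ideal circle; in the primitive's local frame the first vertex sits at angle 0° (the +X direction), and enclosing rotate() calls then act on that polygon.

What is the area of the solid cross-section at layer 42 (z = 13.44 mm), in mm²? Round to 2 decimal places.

752.25 mm²

At z = 13.44 mm: the cube is present — its section is the full 29.5×25.5 rectangle (area 752.25 mm²); the cylinder at (15, -3) does not reach this height (z outside [0, 8]); the cylinder at (-4, 16) is absent (z outside [14, 33.5]); Taking the union: only the 29.5×25.5 cube is present, so the union is just that shape — area = 752.25 mm². Overall, the cross-section is a single solid region. Net area = 752.25 mm².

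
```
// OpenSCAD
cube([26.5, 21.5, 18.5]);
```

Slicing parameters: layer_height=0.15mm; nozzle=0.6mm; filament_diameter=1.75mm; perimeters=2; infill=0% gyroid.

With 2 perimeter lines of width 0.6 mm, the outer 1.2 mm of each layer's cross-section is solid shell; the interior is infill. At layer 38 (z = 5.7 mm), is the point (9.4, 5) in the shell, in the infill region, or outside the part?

At z = 5.7 mm: the cube is present — its section is the full 26.5×21.5 rectangle. Overall, the cross-section is a single solid region. The nearest boundary edge runs (0.00, 0.00)→(26.50, 0.00); distance from the point to it = 5.00 mm. The point is inside the cross-section and 5.00 mm from the nearest boundary — more than the 1.2 mm shell width (2 × 0.6), so it's in the infill interior.

infill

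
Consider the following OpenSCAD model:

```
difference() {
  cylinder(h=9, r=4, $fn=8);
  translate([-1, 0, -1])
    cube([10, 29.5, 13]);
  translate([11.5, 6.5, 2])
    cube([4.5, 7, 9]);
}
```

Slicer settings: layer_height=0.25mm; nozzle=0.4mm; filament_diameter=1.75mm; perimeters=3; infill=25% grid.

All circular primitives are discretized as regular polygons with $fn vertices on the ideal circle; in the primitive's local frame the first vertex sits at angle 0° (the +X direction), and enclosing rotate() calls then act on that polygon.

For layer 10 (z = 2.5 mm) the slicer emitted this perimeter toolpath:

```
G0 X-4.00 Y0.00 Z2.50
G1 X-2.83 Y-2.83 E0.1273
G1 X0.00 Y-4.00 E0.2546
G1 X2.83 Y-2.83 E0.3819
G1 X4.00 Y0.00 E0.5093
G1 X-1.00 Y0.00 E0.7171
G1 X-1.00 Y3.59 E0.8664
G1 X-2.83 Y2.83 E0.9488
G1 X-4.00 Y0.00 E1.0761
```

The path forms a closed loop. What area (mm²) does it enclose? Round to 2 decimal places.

Apply the shoelace formula to the sequence of (X, Y) vertices; enclosed area = 30.17 mm².

30.17 mm²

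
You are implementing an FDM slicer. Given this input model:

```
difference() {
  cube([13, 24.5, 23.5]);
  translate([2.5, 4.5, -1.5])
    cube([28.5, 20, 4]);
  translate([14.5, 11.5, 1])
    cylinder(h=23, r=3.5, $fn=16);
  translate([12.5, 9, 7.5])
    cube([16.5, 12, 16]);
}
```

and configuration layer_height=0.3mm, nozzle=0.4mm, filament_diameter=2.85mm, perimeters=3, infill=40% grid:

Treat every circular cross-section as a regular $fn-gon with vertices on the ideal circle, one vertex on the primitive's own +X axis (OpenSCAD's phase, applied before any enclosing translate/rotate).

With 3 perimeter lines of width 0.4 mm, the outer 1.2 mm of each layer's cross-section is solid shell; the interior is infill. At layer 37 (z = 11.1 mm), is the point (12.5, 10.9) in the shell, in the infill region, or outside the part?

At z = 11.1 mm: the 13×24.5 cube contributes its full rectangle; the cube at (2.5, 4.5) is not intersected at this z (z outside [-1.5, 2.5]); the cylinder at (14.5, 11.5): section is a regular 16-gon, circumradius r=3.5; the cube at (12.5, 9) (footprint 16.5×12) is included at this height; After the difference (first − rest): starting from the 13×24.5 cube, the r=3.5 cylinder at (14.5, 11.5) partially overlaps it — only the 8.71 mm² overlap (of its 37.50 mm²) is removed, clipping the outline; the 16.5×12 cube at (12.5, 9) partially overlaps it — only the 3.27 mm² overlap (of its 198.00 mm²) is removed, clipping the outline — 1 connected region. Overall, the cross-section is a single solid region. The nearest boundary edge runs (11.00, 11.50)→(11.27, 10.16); distance from the point to it = 1.35 mm. The point is not inside any of the regions above, so it lies outside the cross-section (1.35 mm from the nearest boundary).

outside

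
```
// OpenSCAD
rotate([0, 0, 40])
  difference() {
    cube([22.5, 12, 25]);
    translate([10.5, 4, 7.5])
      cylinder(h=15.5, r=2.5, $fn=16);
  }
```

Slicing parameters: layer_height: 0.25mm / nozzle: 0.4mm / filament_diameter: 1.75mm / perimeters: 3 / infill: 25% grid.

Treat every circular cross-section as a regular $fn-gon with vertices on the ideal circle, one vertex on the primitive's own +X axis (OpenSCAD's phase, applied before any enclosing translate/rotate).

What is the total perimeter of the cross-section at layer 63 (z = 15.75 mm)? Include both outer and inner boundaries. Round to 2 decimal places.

At z = 15.75 mm: the 22.5×12 cube contributes its full rectangle (perimeter 69.00 mm); the r=2.5 cylinder at (10.5, 4) contributes a regular 16-gon of circumradius 2.5 (perimeter = 2·16·2.500·sin(180°/16) = 15.61 mm); Subtracting the remaining from the first: starting from the 22.5×12 cube, the r=2.5 cylinder at (10.5, 4) lies wholly inside it (removes its full 19.13 mm² and its 15.61 mm outline becomes a hole wall) — boundary (outer + 1 inner loop) = 84.61 mm; (whole slice rotated 40° about Z — lengths, areas and connectivity unchanged). Overall, the cross-section is one region with 1 hole. Total boundary length (outer + inner) = 84.61 mm.

84.61 mm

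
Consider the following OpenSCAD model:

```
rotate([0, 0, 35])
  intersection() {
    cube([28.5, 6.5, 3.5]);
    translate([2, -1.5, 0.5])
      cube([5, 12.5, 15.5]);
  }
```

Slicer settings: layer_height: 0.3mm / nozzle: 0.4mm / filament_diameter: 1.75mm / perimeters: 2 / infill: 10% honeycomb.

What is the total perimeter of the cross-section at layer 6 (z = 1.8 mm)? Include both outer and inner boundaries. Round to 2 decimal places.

23.00 mm

At z = 1.8 mm: the 28.5×6.5 cube contributes its full rectangle (perimeter 70.00 mm); the cube at (2, -1.5) is present — its section is the full 5×12.5 rectangle (perimeter 35.00 mm); Keeping only the common overlap: the 5×12.5 cube at (2, -1.5) partially overlaps the 28.5×6.5 cube; clipping to the common part keeps 32.50 mm² — boundary = 23.00 mm; (whole slice rotated 35° about Z — lengths, areas and connectivity unchanged). Overall, the cross-section is a single solid region. Total boundary length (outer) = 23.00 mm.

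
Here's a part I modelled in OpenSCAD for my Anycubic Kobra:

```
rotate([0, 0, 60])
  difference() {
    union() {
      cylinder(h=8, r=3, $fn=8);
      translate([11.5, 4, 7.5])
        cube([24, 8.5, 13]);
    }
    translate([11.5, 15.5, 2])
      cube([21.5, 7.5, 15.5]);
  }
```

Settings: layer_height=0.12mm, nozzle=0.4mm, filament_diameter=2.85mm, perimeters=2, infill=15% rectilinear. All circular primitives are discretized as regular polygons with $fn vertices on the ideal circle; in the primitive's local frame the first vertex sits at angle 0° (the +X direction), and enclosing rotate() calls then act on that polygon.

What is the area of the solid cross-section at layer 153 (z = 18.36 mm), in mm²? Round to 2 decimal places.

At z = 18.36 mm: the cylinder is absent (z outside [0, 8]); the cube at (11.5, 4) is present — its section is the full 24×8.5 rectangle (area 204.00 mm²); Taking the union: only the 24×8.5 cube at (11.5, 4) is present, so the union is just that shape — area = 204.00 mm²; the cube at (11.5, 15.5) is not intersected at this z (z outside [2, 17.5]); Taking the first minus the rest: none of the subtracted shapes is present at this height, so the result so far is unchanged — area = 204.00 mm²; (whole slice rotated 60° about Z — lengths, areas and connectivity unchanged). Overall, the cross-section is a single solid region. Net area = 204.00 mm².

204.00 mm²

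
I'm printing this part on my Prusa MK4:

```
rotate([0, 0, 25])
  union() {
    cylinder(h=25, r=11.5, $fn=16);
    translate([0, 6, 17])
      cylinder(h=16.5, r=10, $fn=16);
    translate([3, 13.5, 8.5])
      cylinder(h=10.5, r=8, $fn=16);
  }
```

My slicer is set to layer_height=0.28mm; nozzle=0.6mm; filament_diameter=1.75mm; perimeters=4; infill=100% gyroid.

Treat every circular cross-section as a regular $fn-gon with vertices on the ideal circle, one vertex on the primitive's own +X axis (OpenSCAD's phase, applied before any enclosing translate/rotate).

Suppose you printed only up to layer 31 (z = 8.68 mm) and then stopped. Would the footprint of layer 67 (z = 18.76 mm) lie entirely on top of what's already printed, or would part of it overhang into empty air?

part overhangs

Compare the two slices. At z = 8.68: the r=11.5 cylinder gives a regular 16-gon of circumradius 11.5 (constant along its height) (area = (16/2)·11.500²·sin(360°/16) = 404.88 mm²); the cylinder at (0, 6) does not reach this height (z outside [17, 33.5]); the r=8 cylinder at (3, 13.5) contributes a regular 16-gon of circumradius 8 (area = (16/2)·8.000²·sin(360°/16) = 195.93 mm²); Combining (union): the regions partially overlap — summed areas 600.81 mm² minus the doubly-counted overlap 48.77 mm² gives 552.04 mm² — area = 552.04 mm²; (rotated 25° about Z; rotation is an isometry so areas/perimeters/island counts are preserved). At z = 18.76: the cylinder: section is a regular 16-gon, circumradius r=11.5 (area = (16/2)·11.500²·sin(360°/16) = 404.88 mm²); the r=10 cylinder at (0, 6) contributes a regular 16-gon of circumradius 10 (area = (16/2)·10.000²·sin(360°/16) = 306.15 mm²); the cylinder at (3, 13.5): section is a regular 16-gon, circumradius r=8 (area = (16/2)·8.000²·sin(360°/16) = 195.93 mm²); Merging all regions: the regions partially overlap — summed areas 906.96 mm² minus the doubly-counted overlap 333.63 mm² gives 573.33 mm² — area = 573.33 mm²; (rotated 25° about Z; rotation is an isometry so areas/perimeters/island counts are preserved). Checking containment: at z = 18.76 the cross-section extends beyond the z = 8.68 cross-section by about 21.29 mm².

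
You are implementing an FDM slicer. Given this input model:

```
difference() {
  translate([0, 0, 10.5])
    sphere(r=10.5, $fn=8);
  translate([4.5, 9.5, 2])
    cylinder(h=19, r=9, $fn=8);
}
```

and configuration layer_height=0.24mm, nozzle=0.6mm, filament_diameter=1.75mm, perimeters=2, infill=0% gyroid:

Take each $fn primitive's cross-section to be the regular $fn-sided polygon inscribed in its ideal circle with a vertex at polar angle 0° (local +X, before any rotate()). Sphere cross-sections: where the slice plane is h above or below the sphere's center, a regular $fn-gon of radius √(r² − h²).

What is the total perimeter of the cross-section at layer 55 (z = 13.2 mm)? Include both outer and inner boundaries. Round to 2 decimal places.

62.49 mm

At z = 13.2 mm: the r=10.5 sphere contributes a regular 8-gon of circumradius √(10.5²−2.7²) = 10.147 (perimeter = 2·8·10.147·sin(180°/8) = 62.13 mm); the cylinder at (4.5, 9.5): section is a regular 8-gon, circumradius r=9 (perimeter = 2·8·9.000·sin(180°/8) = 55.11 mm); After the difference (first − rest): starting from the r=10.5 sphere, the r=9 cylinder at (4.5, 9.5) partially overlaps it — only the 78.31 mm² overlap (of its 229.10 mm²) is removed, clipping the outline — boundary = 62.49 mm. Overall, the cross-section is a single solid region. Total boundary length (outer) = 62.49 mm.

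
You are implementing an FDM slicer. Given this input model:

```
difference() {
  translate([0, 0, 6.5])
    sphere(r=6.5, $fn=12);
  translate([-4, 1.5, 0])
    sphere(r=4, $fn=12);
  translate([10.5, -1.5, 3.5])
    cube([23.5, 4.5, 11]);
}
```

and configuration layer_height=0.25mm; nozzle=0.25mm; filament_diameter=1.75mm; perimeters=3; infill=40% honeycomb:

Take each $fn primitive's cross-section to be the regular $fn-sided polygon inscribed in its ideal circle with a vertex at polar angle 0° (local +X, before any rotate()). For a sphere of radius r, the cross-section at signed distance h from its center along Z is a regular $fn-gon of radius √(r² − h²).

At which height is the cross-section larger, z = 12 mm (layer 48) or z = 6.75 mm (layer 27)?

Layer 48 (z = 12): the sphere: section is a regular 12-gon, circumradius = √(r²−h²) = √(6.5²−5.5²) = 3.464 (area = (12/2)·3.464²·sin(360°/12) = 36.00 mm²); the sphere at (-4, 1.5) does not reach this height (|z−center|=12.000 > r=4); the cube at (10.5, -1.5) (footprint 23.5×4.5) is included at this height (area 105.75 mm²); Subtracting the remaining from the first: starting from the r=6.5 sphere (36.00 mm²), the 23.5×4.5 cube at (10.5, -1.5) misses the remaining region (no effect) — area = 36.00 mm². So its area = 36.00 mm². Layer 27 (z = 6.75): the sphere: section is a regular 12-gon, circumradius = √(r²−h²) = √(6.5²−0.25²) = 6.495 (area = (12/2)·6.495²·sin(360°/12) = 126.56 mm²); the sphere at (-4, 1.5) is absent (|z−center|=6.750 > r=4); the cube at (10.5, -1.5) (footprint 23.5×4.5) is included at this height (area 105.75 mm²); Taking the first minus the rest: starting from the r=6.5 sphere (126.56 mm²), the 23.5×4.5 cube at (10.5, -1.5) misses the remaining region (no effect) — area = 126.56 mm². So its area = 126.56 mm². Layer 27 is larger (126.56 vs 36.00 mm²).

layer 27 (z = 6.75 mm)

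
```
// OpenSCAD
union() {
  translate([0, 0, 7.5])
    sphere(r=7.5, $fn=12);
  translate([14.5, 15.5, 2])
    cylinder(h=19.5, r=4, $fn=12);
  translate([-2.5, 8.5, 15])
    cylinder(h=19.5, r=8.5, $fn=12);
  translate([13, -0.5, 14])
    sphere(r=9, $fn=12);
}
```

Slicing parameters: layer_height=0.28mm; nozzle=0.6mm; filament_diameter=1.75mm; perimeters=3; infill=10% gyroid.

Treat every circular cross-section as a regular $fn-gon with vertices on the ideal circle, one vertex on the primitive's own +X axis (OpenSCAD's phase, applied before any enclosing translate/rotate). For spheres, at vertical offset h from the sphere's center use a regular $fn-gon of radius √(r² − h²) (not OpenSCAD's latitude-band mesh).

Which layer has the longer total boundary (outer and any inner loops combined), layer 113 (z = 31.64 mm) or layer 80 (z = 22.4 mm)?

Layer 113 (z = 31.64): the sphere is absent (|z−center|=24.140 > r=7.5); the cylinder at (14.5, 15.5) does not reach this height (z outside [2, 21.5]); the r=8.5 cylinder at (-2.5, 8.5) gives a regular 12-gon of circumradius 8.5 (constant along its height) (perimeter = 2·12·8.500·sin(180°/12) = 52.80 mm); the sphere at (13, -0.5) does not reach this height (|z−center|=17.640 > r=9); Combining (union): only the r=8.5 cylinder at (-2.5, 8.5) is present, so the union is just that shape — boundary = 52.80 mm. So its perimeter = 52.80 mm. Layer 80 (z = 22.4): the sphere does not reach this height (|z−center|=14.900 > r=7.5); the cylinder at (14.5, 15.5) does not reach this height (z outside [2, 21.5]); the r=8.5 cylinder at (-2.5, 8.5) gives a regular 12-gon of circumradius 8.5 (constant along its height) (perimeter = 2·12·8.500·sin(180°/12) = 52.80 mm); the r=9 sphere at (13, -0.5) contributes a regular 12-gon of circumradius √(9²−8.4²) = 3.231 (perimeter = 2·12·3.231·sin(180°/12) = 20.07 mm); Merging all regions: the 2 present regions are separate (no shared area or edge), so areas and boundary lengths simply add and each stays a separate island — boundary = 72.87 mm. So its perimeter = 72.87 mm. Layer 80 is larger (72.87 vs 52.80 mm).

layer 80 (z = 22.4 mm)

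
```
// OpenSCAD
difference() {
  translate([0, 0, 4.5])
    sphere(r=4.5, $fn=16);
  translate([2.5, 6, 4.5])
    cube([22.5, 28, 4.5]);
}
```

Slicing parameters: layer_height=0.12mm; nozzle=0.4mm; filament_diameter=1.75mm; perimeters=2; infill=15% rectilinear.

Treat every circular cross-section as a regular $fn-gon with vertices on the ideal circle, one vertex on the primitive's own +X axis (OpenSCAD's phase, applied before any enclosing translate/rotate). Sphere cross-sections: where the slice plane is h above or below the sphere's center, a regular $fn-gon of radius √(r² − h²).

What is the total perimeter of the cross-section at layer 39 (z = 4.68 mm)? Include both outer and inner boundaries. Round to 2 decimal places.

28.07 mm

At z = 4.68 mm: the r=4.5 sphere contributes a regular 16-gon of circumradius √(4.5²−0.18²) = 4.496 (perimeter = 2·16·4.496·sin(180°/16) = 28.07 mm); the cube at (2.5, 6) is present — its section is the full 22.5×28 rectangle (perimeter 101.00 mm); Taking the first minus the rest: starting from the r=4.5 sphere, the 22.5×28 cube at (2.5, 6) misses the remaining region (no effect) — boundary = 28.07 mm. Overall, the cross-section is a single solid region. Total boundary length (outer) = 28.07 mm.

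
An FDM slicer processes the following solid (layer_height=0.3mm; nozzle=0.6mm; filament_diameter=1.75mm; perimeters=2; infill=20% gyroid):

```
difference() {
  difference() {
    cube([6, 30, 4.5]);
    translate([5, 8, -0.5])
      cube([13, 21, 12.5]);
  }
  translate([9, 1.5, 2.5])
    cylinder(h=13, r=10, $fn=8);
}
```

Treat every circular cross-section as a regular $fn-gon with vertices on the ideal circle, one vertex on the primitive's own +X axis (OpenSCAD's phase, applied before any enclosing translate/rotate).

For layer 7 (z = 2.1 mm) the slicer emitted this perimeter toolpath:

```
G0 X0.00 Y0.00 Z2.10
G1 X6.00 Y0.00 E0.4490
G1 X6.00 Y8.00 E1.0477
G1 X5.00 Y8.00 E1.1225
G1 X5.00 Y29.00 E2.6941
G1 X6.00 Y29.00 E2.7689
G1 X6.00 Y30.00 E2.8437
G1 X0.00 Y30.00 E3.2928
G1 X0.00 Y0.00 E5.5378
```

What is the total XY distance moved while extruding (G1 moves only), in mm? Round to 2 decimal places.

Sum the Euclidean lengths of each G1 segment: total = 74.00 mm.

74.00 mm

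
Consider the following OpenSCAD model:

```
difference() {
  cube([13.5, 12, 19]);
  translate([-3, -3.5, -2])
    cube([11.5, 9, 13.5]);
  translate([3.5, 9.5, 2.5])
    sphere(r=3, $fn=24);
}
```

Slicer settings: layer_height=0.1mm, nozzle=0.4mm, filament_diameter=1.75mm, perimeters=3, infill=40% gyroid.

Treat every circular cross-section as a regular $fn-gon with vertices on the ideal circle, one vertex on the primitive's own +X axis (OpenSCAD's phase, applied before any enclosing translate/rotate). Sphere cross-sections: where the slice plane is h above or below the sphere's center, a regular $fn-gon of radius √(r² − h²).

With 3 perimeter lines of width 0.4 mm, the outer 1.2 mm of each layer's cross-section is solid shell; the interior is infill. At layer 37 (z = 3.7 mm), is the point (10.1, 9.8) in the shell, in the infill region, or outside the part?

At z = 3.7 mm: the cube is present — its section is the full 13.5×12 rectangle; the 11.5×9 cube at (-3, -3.5) contributes its full rectangle; the r=3 sphere at (3.5, 9.5) contributes a regular 24-gon of circumradius √(3²−1.2²) = 2.750; Taking the first minus the rest: starting from the 13.5×12 cube, the 11.5×9 cube at (-3, -3.5) partially overlaps it — only the 46.75 mm² overlap (of its 103.50 mm²) is removed, clipping the outline; the r=3 sphere at (3.5, 9.5) partially overlaps it — only the 23.13 mm² overlap (of its 23.48 mm²) is removed, clipping the outline — 1 connected region. Overall, the cross-section is a single solid region. The nearest boundary edge runs (4.59, 12.00)→(13.50, 12.00); distance from the point to it = 2.20 mm. The point is inside the cross-section and 2.20 mm from the nearest boundary — more than the 1.2 mm shell width (3 × 0.4), so it's in the infill interior.

infill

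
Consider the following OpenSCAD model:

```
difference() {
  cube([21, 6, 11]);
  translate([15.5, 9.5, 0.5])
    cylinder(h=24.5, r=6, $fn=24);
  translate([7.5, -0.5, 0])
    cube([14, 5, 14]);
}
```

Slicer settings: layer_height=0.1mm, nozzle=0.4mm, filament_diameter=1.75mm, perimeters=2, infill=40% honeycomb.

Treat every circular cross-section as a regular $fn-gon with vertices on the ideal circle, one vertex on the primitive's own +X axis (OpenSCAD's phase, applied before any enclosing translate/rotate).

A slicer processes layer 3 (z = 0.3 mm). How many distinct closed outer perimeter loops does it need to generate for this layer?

At z = 0.3 mm: the cube is present — its section is the full 21×6 rectangle; the cylinder at (15.5, 9.5) is not intersected at this z (z outside [0.5, 25]); the cube at (7.5, -0.5) (footprint 14×5) is included at this height; Taking the first minus the rest: starting from the 21×6 cube, the 14×5 cube at (7.5, -0.5) partially overlaps it — only the 60.75 mm² overlap (of its 70.00 mm²) is removed, clipping the outline — 1 connected region. The result has 1 disconnected region.

1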